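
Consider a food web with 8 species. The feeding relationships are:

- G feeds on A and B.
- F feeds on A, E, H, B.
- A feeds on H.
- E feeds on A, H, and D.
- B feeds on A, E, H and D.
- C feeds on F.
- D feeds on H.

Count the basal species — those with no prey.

1

Basal species (no prey listed): H.
Count: 1.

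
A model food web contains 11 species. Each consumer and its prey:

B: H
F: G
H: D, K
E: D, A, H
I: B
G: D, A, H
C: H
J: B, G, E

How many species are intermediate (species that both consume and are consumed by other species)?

4

Intermediate species (has both prey and predators): H, B, G, E.
Count: 4.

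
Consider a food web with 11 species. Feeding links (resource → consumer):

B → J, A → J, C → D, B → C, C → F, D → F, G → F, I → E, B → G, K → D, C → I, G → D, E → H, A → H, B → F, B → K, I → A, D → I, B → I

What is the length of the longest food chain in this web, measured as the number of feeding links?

One longest chain: B → G → D → I → E → H.
It has 6 species and 5 links.

5 links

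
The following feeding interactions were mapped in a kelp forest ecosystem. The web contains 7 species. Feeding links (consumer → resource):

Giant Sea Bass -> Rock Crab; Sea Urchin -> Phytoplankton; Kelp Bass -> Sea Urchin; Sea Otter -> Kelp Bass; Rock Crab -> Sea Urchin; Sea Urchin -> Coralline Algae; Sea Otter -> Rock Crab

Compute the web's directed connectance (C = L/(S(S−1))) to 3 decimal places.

C = 0.167

The web has S = 7 species and L = 7 feeding links.
C = L / (S(S−1)) = 7 / 42 = 0.1667 ≈ 0.167.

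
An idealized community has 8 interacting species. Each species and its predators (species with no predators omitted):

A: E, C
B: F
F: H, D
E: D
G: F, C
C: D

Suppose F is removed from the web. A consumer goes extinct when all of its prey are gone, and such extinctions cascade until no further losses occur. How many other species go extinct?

Remove F.
Round 1: H (all prey gone) → extinct.
No further losses. Total secondary extinctions: 1.

1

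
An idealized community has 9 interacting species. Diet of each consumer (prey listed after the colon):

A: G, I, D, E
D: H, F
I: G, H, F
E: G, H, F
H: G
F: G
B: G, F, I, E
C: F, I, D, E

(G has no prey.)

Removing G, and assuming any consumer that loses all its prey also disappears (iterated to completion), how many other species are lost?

8

Remove G.
Round 1: H (all prey gone), F (all prey gone) → extinct.
Round 2: I (all prey gone), D (all prey gone), E (all prey gone) → extinct.
Round 3: B (all prey gone), C (all prey gone), A (all prey gone) → extinct.
No further losses. Total secondary extinctions: 8.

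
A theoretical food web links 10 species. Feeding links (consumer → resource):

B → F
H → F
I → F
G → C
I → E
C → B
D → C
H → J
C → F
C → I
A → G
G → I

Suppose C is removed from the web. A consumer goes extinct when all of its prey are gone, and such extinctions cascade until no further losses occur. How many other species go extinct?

Remove C.
Round 1: D (all prey gone) → extinct.
No further losses. Total secondary extinctions: 1.

1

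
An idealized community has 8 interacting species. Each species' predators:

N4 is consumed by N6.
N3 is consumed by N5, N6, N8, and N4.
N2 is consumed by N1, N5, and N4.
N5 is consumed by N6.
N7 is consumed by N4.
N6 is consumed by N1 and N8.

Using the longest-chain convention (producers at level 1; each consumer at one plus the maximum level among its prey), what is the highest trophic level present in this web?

4

Producers (level 1): N2, N7, N3.
N2 → N4 → N6 → N8 gives N8 level 4.
No species has a prey at level 4, so no species reaches level 5.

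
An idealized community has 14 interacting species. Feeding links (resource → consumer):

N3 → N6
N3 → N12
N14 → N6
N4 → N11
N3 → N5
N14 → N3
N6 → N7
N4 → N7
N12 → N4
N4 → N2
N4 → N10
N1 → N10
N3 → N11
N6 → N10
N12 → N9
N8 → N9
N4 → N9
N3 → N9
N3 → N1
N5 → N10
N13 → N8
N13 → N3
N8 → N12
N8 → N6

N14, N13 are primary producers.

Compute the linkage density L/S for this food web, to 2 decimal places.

There are L = 24 links among S = 14 species.
L/S = 24/14 = 1.7143 ≈ 1.71.

L/S = 1.71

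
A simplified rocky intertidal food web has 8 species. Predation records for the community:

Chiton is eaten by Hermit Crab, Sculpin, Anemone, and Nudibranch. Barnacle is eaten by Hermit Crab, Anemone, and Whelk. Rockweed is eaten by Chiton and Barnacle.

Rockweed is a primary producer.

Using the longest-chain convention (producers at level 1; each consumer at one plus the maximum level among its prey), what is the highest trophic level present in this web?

Producers (level 1): Rockweed.
Rockweed → Chiton → Sculpin gives Sculpin level 3.
No species has a prey at level 3, so no species reaches level 4.

3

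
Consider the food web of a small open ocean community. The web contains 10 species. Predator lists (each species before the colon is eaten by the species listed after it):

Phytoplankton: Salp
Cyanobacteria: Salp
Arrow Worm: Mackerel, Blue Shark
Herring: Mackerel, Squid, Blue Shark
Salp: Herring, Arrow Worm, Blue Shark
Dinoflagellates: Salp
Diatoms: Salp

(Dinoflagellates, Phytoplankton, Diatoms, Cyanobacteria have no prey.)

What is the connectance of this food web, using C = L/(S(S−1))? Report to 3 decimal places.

The web has S = 10 species and L = 12 feeding links.
C = L / (S(S−1)) = 12 / 90 = 0.1333 ≈ 0.133.

C = 0.133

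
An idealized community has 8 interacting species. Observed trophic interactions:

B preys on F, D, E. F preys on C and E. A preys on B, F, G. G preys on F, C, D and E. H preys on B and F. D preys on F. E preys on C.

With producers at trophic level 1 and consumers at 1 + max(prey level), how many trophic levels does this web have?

6

Producers (level 1): C.
C → E → F → D → G → A gives A level 6.
No species has a prey at level 6, so no species reaches level 7.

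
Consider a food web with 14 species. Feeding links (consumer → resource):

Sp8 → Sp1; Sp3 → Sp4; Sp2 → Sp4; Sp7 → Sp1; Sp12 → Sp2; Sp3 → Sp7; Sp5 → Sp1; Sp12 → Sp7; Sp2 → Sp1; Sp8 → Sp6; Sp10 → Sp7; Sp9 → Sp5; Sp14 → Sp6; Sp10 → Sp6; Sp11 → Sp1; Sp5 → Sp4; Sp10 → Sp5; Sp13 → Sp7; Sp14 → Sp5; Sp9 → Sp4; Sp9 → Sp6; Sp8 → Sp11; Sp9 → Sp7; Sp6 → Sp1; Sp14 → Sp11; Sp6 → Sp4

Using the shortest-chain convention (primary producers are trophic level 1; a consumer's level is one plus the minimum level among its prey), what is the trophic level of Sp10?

Trophic level 3

Sp1 is a producer → level 1.
Sp5 eats Sp1 → level 2.
Sp10 eats Sp5 → level 3.
No prey of Sp10 is below level 2, so 3 is the minimum.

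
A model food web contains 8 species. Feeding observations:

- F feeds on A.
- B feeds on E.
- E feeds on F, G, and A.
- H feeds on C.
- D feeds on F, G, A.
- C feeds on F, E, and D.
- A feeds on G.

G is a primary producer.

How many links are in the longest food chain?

One longest chain: G → A → F → D → C → H.
It has 6 species and 5 links.

5 links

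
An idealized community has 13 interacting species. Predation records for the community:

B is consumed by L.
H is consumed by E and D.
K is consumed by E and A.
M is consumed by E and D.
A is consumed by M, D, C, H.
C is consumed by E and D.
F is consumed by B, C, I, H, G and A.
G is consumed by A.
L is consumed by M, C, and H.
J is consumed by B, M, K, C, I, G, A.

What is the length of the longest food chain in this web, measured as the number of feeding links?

One longest chain: F → B → L → H → E.
It has 5 species and 4 links.

4 links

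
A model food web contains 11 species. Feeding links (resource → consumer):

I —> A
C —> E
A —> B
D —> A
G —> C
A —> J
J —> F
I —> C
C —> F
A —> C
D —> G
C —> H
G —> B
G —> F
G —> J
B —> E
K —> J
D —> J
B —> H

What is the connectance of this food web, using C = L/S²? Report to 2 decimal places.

The web has S = 11 species and L = 19 feeding links.
C = L / S² = 19 / 121 = 0.1570 ≈ 0.16.

C = 0.16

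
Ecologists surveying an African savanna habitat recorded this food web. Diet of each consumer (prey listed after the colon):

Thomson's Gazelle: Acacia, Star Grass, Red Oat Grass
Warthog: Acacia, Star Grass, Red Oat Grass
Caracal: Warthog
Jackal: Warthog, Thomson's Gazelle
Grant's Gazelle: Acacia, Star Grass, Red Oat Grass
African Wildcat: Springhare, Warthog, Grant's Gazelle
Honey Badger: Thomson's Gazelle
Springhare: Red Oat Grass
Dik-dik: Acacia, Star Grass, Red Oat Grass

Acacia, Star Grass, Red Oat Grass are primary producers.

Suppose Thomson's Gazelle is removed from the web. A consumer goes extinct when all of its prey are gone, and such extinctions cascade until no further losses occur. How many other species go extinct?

Remove Thomson's Gazelle.
Round 1: Honey Badger (all prey gone) → extinct.
No further losses. Total secondary extinctions: 1.

1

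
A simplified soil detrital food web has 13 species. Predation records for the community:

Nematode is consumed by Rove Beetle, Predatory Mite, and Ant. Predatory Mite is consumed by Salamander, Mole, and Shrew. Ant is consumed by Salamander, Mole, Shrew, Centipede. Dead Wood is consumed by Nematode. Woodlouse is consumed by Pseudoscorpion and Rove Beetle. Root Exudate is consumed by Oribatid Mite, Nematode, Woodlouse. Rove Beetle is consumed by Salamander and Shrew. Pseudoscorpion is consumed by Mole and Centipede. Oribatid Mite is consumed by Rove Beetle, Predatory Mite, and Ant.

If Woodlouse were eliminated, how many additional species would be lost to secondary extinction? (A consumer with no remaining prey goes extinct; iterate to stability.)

Remove Woodlouse.
Round 1: Pseudoscorpion (all prey gone) → extinct.
No further losses. Total secondary extinctions: 1.

1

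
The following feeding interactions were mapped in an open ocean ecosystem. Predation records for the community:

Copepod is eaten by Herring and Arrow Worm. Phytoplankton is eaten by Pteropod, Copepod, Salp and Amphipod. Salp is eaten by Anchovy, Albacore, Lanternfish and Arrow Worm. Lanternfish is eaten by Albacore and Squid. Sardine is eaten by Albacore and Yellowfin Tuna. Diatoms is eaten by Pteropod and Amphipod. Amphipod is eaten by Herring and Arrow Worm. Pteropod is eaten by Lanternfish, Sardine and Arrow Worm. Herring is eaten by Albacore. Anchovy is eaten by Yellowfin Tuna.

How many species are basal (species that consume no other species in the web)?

2

Basal species (no prey listed): Phytoplankton, Diatoms.
Count: 2.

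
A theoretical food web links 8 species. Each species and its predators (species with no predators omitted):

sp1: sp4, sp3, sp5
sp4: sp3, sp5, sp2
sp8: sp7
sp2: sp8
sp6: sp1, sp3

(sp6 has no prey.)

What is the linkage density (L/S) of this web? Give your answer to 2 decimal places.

There are L = 10 links among S = 8 species.
L/S = 10/8 = 1.2500 ≈ 1.25.

L/S = 1.25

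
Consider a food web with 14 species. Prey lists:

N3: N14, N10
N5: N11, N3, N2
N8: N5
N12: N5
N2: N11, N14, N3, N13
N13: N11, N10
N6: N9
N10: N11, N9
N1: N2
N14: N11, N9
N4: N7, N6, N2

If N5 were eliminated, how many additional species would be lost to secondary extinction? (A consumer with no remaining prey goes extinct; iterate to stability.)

2

Remove N5.
Round 1: N8 (all prey gone), N12 (all prey gone) → extinct.
No further losses. Total secondary extinctions: 2.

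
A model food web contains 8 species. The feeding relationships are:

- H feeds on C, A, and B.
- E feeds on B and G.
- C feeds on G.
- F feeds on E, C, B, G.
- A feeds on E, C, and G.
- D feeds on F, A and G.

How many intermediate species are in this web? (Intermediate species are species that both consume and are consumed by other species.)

4

Intermediate species (has both prey and predators): E, C, F, A.
Count: 4.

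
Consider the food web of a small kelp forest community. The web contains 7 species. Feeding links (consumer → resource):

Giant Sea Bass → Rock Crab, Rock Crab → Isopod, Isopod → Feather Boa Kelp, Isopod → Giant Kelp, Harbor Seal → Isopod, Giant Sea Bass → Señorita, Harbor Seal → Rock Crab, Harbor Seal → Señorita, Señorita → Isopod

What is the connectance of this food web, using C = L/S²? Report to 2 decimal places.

C = 0.18

The web has S = 7 species and L = 9 feeding links.
C = L / S² = 9 / 49 = 0.1837 ≈ 0.18.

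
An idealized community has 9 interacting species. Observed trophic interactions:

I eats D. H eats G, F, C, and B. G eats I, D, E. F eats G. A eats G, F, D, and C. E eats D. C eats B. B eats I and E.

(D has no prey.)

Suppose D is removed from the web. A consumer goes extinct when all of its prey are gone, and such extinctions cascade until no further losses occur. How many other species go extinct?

Remove D.
Round 1: I (all prey gone), E (all prey gone) → extinct.
Round 2: G (all prey gone), B (all prey gone) → extinct.
Round 3: C (all prey gone), F (all prey gone) → extinct.
Round 4: A (all prey gone), H (all prey gone) → extinct.
No further losses. Total secondary extinctions: 8.

8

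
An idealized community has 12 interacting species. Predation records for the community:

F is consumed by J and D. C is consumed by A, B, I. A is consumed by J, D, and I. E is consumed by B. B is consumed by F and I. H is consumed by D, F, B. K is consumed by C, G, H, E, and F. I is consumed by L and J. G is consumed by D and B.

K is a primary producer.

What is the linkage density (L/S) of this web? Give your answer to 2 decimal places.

L/S = 1.92

There are L = 23 links among S = 12 species.
L/S = 23/12 = 1.9167 ≈ 1.92.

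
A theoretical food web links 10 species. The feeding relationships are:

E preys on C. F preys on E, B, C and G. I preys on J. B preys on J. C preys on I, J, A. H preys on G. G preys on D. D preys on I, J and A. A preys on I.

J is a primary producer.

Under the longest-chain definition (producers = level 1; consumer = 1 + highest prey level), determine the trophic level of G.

Trophic level 5

J is a producer → level 1.
I eats J → level 2.
A eats I → level 3.
D eats A (level 3); other prey at levels: J 1, I 2 → level 4.
G eats D → level 5.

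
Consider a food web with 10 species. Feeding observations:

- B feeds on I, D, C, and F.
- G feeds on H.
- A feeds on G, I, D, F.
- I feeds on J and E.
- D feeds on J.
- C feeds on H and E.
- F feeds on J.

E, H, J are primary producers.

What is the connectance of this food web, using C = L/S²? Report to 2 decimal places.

The web has S = 10 species and L = 15 feeding links.
C = L / S² = 15 / 100 = 0.1500 ≈ 0.15.

C = 0.15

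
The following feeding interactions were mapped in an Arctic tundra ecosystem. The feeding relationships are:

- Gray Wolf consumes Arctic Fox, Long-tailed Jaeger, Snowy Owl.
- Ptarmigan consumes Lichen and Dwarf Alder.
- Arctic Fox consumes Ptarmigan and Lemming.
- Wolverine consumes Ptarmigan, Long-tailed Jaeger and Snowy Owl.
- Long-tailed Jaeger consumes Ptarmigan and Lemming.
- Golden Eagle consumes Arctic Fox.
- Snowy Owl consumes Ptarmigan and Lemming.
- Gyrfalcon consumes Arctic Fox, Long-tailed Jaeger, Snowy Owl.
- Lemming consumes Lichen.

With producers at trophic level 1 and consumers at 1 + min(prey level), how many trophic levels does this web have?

Producers (level 1): Lichen, Dwarf Alder.
Following each consumer down to its lowest-level prey: Lichen → Lemming → Arctic Fox → Golden Eagle (levels 1 through 4).
All prey of Golden Eagle (Arctic Fox 3) are at level 3 or above, so Golden Eagle is at level 1 + 3 = 4.
Every consumer has at least one prey at level 3 or below, so none exceeds level 4.

4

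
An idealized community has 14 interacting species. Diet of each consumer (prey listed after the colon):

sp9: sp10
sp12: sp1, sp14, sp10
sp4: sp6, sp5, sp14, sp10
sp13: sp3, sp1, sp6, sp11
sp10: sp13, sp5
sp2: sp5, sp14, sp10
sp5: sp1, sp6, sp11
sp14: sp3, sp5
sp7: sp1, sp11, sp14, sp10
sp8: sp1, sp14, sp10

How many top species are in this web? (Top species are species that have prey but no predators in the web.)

6

Top species (has prey, but nothing eats it): sp4, sp12, sp8, sp2, sp7, sp9.
Count: 6.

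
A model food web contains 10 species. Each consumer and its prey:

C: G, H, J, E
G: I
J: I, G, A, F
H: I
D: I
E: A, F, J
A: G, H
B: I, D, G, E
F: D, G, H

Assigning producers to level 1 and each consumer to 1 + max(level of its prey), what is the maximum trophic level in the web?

6

Producers (level 1): I.
I → G → A → J → E → B gives B level 6.
No species has a prey at level 6, so no species reaches level 7.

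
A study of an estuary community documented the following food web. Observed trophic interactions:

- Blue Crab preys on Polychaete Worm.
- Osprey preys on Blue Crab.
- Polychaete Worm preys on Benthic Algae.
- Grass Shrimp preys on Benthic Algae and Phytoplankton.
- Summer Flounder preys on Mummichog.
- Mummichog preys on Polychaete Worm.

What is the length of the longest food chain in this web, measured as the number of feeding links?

3 links

One longest chain: Benthic Algae → Polychaete Worm → Mummichog → Summer Flounder.
It has 4 species and 3 links.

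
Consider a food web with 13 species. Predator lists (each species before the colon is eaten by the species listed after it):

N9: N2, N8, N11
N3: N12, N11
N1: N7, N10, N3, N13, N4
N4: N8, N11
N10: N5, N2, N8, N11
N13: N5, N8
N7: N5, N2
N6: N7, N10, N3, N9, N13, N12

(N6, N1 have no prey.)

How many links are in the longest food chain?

One longest chain: N6 → N7 → N5.
It has 3 species and 2 links.

2 links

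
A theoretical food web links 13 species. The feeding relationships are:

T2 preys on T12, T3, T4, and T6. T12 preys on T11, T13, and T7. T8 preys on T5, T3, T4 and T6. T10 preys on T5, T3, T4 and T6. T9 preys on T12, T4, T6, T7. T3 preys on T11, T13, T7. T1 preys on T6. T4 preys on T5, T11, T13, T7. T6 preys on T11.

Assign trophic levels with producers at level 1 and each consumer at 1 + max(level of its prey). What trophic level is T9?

Trophic level 3

T11 is a producer → level 1.
T12 eats T11 (level 1); other prey at levels: T13 1, T7 1 → level 2.
T9 eats T12 (level 2); other prey at levels: T7 1, T6 2, T4 2 → level 3.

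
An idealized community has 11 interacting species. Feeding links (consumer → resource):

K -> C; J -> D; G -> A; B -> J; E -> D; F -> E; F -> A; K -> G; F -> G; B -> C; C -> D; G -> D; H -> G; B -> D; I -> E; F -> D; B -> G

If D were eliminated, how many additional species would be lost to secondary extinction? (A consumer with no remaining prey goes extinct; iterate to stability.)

Remove D.
Round 1: C (all prey gone), J (all prey gone), E (all prey gone) → extinct.
Round 2: I (all prey gone) → extinct.
No further losses. Total secondary extinctions: 4.

4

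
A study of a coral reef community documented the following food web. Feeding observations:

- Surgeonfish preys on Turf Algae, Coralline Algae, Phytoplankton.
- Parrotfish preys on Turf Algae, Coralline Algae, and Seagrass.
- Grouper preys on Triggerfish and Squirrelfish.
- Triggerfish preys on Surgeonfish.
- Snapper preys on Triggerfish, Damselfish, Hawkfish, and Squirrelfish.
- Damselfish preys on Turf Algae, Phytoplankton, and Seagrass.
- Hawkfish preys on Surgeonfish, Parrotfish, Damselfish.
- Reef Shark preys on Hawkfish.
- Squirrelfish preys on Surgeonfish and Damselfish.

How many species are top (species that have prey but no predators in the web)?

3

Top species (has prey, but nothing eats it): Snapper, Reef Shark, Grouper.
Count: 3.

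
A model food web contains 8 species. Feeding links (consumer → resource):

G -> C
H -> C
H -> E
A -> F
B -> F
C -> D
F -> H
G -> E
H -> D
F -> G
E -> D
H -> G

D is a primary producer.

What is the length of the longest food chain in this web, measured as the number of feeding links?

One longest chain: D → C → G → H → F → B.
It has 6 species and 5 links.

5 links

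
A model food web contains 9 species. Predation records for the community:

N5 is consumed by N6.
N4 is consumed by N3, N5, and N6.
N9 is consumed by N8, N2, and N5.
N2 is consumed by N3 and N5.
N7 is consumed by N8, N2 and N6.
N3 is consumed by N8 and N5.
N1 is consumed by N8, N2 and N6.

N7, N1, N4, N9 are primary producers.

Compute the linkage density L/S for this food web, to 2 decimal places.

L/S = 1.89

There are L = 17 links among S = 9 species.
L/S = 17/9 = 1.8889 ≈ 1.89.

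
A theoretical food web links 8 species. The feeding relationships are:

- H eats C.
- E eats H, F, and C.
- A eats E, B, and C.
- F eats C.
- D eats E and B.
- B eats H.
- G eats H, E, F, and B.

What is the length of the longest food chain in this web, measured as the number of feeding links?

One longest chain: C → H → B → G.
It has 4 species and 3 links.

3 links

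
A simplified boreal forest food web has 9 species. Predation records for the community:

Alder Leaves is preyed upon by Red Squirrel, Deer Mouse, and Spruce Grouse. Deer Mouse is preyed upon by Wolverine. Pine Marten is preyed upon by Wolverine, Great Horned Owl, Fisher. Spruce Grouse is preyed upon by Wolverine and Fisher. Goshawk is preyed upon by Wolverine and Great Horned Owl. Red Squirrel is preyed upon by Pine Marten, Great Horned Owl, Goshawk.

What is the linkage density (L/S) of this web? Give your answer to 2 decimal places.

There are L = 14 links among S = 9 species.
L/S = 14/9 = 1.5556 ≈ 1.56.

L/S = 1.56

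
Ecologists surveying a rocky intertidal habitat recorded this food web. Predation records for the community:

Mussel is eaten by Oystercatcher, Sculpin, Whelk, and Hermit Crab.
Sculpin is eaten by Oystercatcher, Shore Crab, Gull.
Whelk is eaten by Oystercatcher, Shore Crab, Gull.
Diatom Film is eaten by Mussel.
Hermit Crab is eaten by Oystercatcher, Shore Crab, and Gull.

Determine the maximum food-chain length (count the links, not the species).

3 links

One longest chain: Diatom Film → Mussel → Hermit Crab → Gull.
It has 4 species and 3 links.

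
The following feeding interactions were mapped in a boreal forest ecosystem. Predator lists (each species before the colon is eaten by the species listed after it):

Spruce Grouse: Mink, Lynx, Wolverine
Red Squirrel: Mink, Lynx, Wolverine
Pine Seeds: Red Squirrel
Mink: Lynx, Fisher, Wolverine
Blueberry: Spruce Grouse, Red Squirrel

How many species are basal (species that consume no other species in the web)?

2

Basal species (no prey listed): Blueberry, Pine Seeds.
Count: 2.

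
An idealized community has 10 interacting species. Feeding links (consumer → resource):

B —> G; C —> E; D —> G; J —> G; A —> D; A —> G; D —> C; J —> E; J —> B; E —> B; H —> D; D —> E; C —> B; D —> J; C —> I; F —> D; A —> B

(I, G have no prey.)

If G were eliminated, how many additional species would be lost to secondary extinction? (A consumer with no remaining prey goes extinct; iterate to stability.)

Remove G.
Round 1: B (all prey gone) → extinct.
Round 2: E (all prey gone) → extinct.
Round 3: J (all prey gone) → extinct.
No further losses. Total secondary extinctions: 3.

3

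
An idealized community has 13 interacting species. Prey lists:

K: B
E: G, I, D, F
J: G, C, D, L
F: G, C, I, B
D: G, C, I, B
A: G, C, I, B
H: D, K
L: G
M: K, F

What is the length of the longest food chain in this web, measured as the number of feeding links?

2 links

One longest chain: G → D → J.
It has 3 species and 2 links.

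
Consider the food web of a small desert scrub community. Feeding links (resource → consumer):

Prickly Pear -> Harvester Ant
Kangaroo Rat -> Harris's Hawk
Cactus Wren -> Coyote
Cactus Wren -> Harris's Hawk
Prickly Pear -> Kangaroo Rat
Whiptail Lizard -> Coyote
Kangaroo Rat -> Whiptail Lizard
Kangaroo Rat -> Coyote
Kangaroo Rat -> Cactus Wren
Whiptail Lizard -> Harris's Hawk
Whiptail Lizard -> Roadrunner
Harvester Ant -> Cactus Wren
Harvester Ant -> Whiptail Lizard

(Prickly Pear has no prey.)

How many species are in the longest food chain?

4 species

One longest chain: Prickly Pear → Kangaroo Rat → Whiptail Lizard → Roadrunner.
It has 4 species and 3 links.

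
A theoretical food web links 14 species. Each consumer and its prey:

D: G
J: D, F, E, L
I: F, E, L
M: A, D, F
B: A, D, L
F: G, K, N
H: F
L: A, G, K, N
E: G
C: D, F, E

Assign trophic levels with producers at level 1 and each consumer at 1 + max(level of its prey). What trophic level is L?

Trophic level 2

A is a producer → level 1.
L eats A (level 1); other prey at levels: G 1, K 1, N 1 → level 2.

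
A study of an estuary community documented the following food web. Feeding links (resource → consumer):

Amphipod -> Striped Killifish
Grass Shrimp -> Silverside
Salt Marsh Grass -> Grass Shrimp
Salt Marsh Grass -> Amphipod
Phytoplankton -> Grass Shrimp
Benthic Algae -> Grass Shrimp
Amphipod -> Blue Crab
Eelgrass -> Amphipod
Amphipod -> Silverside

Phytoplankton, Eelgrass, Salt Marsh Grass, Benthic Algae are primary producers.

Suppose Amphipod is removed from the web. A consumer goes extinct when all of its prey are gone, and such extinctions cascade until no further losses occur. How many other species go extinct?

2

Remove Amphipod.
Round 1: Blue Crab (all prey gone), Striped Killifish (all prey gone) → extinct.
No further losses. Total secondary extinctions: 2.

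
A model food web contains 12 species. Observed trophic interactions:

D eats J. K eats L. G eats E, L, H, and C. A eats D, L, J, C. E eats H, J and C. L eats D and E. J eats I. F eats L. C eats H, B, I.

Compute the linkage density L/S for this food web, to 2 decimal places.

L/S = 1.67

There are L = 20 links among S = 12 species.
L/S = 20/12 = 1.6667 ≈ 1.67.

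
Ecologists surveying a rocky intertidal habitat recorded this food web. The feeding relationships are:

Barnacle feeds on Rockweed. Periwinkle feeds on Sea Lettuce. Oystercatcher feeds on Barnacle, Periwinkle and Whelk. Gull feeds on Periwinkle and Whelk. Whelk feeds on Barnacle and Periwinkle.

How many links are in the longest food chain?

One longest chain: Sea Lettuce → Periwinkle → Whelk → Gull.
It has 4 species and 3 links.

3 links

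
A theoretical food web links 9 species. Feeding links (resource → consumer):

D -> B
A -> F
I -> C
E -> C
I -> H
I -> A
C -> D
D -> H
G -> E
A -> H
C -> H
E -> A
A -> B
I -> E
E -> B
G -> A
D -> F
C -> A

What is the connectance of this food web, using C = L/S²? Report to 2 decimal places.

The web has S = 9 species and L = 18 feeding links.
C = L / S² = 18 / 81 = 0.2222 ≈ 0.22.

C = 0.22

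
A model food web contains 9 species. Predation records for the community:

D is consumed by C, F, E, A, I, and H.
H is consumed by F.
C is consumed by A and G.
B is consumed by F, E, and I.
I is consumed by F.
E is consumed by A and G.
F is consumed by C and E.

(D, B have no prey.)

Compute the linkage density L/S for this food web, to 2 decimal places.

L/S = 1.89

There are L = 17 links among S = 9 species.
L/S = 17/9 = 1.8889 ≈ 1.89.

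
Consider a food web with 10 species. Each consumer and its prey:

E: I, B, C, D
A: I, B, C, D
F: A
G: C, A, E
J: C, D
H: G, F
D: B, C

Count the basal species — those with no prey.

3

Basal species (no prey listed): I, B, C.
Count: 3.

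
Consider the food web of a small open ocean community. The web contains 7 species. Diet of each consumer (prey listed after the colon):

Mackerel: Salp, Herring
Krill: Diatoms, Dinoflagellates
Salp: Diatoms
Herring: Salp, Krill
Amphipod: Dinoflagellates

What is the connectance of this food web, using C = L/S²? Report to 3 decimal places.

The web has S = 7 species and L = 8 feeding links.
C = L / S² = 8 / 49 = 0.1633 ≈ 0.163.

C = 0.163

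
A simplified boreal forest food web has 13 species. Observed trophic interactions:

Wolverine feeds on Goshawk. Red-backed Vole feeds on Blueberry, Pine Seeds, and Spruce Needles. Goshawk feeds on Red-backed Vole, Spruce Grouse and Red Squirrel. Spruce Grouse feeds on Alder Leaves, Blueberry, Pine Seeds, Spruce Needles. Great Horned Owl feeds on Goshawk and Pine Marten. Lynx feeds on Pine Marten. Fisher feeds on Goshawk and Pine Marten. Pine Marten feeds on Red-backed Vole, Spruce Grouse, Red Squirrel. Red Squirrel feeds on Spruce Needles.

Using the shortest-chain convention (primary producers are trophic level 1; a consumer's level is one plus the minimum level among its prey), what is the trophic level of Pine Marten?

Trophic level 3

Spruce Needles is a producer → level 1.
Spruce Grouse eats Spruce Needles → level 2.
Pine Marten eats Spruce Grouse → level 3.
No prey of Pine Marten is below level 2, so 3 is the minimum.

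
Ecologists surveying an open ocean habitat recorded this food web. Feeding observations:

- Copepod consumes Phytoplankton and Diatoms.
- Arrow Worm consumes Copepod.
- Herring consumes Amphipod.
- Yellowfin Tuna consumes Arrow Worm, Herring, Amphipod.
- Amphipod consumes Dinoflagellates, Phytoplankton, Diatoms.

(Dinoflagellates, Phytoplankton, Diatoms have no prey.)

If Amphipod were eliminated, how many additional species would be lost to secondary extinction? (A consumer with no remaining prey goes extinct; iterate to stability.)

Remove Amphipod.
Round 1: Herring (all prey gone) → extinct.
No further losses. Total secondary extinctions: 1.

1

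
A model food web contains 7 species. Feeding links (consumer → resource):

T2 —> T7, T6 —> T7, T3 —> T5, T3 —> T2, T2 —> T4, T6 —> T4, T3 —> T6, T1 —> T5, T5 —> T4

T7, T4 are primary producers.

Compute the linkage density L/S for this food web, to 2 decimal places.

L/S = 1.29

There are L = 9 links among S = 7 species.
L/S = 9/7 = 1.2857 ≈ 1.29.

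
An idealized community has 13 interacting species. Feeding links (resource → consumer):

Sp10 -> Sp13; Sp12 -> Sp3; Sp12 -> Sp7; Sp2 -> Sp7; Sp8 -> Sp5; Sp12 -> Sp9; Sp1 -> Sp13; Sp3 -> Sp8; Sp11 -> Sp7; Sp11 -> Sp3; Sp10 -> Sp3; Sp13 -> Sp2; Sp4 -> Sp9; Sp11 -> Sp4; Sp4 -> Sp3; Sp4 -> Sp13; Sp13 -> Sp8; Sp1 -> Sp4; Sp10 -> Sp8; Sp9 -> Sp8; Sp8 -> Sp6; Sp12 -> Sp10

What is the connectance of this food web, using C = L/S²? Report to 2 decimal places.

The web has S = 13 species and L = 22 feeding links.
C = L / S² = 22 / 169 = 0.1302 ≈ 0.13.

C = 0.13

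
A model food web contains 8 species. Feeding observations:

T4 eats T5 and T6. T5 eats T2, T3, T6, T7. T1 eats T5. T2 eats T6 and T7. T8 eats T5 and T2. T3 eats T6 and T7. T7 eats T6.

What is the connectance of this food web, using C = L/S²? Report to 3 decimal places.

C = 0.219

The web has S = 8 species and L = 14 feeding links.
C = L / S² = 14 / 64 = 0.2188 ≈ 0.219.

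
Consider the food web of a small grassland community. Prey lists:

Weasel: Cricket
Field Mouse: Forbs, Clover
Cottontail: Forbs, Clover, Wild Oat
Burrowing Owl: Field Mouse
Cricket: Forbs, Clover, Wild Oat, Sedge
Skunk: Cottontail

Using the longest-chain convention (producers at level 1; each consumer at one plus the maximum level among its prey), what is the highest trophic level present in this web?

3

Producers (level 1): Forbs, Clover, Wild Oat, Sedge.
Forbs → Cricket → Weasel gives Weasel level 3.
No species has a prey at level 3, so no species reaches level 4.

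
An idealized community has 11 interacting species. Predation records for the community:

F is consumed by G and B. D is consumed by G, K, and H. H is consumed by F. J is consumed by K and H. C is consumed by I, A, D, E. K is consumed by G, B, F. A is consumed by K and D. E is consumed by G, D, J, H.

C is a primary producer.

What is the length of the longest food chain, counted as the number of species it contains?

One longest chain: C → E → D → K → F → G.
It has 6 species and 5 links.

6 species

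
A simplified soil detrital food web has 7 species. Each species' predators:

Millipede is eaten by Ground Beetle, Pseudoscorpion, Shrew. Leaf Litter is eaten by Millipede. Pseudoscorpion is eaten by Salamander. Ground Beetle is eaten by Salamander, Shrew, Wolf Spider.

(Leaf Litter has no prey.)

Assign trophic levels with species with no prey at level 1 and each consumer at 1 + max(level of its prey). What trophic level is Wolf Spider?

Trophic level 4

Leaf Litter has no prey (basal) → level 1.
Millipede eats Leaf Litter → level 2.
Ground Beetle eats Millipede → level 3.
Wolf Spider eats Ground Beetle → level 4.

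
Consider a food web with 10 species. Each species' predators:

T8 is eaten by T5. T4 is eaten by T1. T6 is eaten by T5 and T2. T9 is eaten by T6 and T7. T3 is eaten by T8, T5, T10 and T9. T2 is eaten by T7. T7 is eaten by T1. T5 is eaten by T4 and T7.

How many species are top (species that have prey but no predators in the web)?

2

Top species (has prey, but nothing eats it): T10, T1.
Count: 2.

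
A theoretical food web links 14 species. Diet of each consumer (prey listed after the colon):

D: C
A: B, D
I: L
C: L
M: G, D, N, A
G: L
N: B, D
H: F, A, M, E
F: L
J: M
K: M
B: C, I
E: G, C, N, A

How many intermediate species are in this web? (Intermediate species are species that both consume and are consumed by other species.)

10

Intermediate species (has both prey and predators): F, G, C, I, B, D, N, A, M, E.
Count: 10.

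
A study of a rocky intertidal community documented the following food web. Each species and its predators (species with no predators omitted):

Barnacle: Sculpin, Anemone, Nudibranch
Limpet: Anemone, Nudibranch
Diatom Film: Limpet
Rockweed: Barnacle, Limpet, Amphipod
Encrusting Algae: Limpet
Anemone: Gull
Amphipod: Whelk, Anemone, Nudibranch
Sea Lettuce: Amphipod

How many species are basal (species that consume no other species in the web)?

Basal species (no prey listed): Encrusting Algae, Rockweed, Sea Lettuce, Diatom Film.
Count: 4.

4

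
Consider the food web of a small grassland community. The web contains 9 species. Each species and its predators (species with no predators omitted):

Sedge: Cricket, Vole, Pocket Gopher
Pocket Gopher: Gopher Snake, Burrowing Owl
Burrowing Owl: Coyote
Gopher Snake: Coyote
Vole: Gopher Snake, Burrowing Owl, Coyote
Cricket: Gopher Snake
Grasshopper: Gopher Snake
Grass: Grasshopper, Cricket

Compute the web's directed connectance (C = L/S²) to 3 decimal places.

The web has S = 9 species and L = 14 feeding links.
C = L / S² = 14 / 81 = 0.1728 ≈ 0.173.

C = 0.173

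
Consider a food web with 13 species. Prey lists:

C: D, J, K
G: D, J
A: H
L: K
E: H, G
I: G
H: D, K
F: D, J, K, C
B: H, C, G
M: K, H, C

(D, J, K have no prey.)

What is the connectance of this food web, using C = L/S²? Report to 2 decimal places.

The web has S = 13 species and L = 22 feeding links.
C = L / S² = 22 / 169 = 0.1302 ≈ 0.13.

C = 0.13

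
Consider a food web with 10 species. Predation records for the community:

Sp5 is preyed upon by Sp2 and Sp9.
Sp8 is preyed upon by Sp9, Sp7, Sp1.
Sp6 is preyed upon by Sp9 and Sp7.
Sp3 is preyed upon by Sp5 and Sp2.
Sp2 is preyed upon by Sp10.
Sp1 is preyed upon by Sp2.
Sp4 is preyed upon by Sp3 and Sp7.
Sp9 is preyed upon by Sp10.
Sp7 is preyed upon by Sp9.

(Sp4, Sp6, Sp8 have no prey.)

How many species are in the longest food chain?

5 species

One longest chain: Sp4 → Sp3 → Sp5 → Sp2 → Sp10.
It has 5 species and 4 links.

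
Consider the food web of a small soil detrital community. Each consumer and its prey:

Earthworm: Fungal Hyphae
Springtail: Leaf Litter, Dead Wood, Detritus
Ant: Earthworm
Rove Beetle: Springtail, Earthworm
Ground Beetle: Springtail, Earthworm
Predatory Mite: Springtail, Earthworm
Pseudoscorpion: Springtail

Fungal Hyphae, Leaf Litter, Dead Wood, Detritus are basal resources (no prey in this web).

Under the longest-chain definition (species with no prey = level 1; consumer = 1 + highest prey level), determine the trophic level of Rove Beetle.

Leaf Litter has no prey (basal) → level 1.
Springtail eats Leaf Litter (level 1); other prey at levels: Dead Wood 1, Detritus 1 → level 2.
Rove Beetle eats Springtail (level 2); other prey at levels: Earthworm 2 → level 3.

Trophic level 3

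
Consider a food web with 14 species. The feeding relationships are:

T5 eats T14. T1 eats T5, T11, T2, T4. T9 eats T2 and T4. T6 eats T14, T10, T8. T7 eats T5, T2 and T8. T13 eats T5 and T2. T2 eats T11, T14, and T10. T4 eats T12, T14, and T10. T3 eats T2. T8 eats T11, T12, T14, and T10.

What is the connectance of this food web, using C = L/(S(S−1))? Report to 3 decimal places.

C = 0.143

The web has S = 14 species and L = 26 feeding links.
C = L / (S(S−1)) = 26 / 182 = 0.1429 ≈ 0.143.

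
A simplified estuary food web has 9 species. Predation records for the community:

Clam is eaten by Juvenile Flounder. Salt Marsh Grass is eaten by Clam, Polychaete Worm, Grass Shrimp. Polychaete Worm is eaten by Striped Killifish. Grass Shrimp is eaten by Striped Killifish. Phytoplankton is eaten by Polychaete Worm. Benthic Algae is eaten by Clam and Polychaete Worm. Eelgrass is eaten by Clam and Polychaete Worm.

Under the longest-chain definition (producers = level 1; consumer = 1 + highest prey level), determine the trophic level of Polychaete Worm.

Trophic level 2

Phytoplankton is a producer → level 1.
Polychaete Worm eats Phytoplankton (level 1); other prey at levels: Eelgrass 1, Salt Marsh Grass 1, Benthic Algae 1 → level 2.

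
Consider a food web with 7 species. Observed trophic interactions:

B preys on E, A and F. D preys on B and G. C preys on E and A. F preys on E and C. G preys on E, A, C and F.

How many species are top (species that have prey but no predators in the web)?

1

Top species (has prey, but nothing eats it): D.
Count: 1.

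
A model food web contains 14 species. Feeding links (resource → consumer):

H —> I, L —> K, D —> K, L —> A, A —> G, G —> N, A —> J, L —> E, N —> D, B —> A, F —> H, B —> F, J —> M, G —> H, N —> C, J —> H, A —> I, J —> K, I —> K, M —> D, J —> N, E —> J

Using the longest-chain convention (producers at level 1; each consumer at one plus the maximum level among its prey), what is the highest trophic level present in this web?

Producers (level 1): L, B.
L → A → G → H → I → K gives K level 6.
No species has a prey at level 6, so no species reaches level 7.

6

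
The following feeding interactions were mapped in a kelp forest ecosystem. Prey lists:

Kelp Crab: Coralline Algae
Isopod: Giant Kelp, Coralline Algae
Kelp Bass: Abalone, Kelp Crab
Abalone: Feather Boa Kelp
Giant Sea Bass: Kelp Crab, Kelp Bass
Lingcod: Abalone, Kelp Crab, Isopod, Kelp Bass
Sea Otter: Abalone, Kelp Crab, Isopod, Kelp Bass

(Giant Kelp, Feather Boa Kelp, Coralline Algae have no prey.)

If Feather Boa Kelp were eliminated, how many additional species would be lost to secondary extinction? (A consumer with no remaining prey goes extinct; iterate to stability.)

Remove Feather Boa Kelp.
Round 1: Abalone (all prey gone) → extinct.
No further losses. Total secondary extinctions: 1.

1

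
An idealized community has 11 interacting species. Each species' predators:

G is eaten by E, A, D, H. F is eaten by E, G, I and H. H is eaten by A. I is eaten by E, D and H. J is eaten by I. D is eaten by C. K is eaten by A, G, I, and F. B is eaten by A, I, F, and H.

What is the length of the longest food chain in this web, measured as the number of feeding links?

4 links

One longest chain: B → F → G → D → C.
It has 5 species and 4 links.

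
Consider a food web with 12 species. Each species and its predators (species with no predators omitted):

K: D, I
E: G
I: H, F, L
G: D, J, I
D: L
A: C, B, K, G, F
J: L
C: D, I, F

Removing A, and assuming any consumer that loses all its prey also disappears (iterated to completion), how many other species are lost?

3

Remove A.
Round 1: C (all prey gone), B (all prey gone), K (all prey gone) → extinct.
No further losses. Total secondary extinctions: 3.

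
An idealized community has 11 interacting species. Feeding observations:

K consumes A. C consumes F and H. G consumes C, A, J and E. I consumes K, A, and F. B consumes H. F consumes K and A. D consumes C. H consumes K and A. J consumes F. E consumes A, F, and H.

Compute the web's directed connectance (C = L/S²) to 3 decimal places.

The web has S = 11 species and L = 20 feeding links.
C = L / S² = 20 / 121 = 0.1653 ≈ 0.165.

C = 0.165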